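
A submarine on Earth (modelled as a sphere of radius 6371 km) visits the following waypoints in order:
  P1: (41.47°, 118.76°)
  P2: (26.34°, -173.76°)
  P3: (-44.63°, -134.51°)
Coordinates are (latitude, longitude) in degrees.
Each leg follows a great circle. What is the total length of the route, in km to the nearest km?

15130 km

Leg P1→P2: central angle 0.9872 rad, distance 6289.5 km.
Leg P2→P3: central angle 1.3876 rad, distance 8840.4 km.
Total: 6289.5 + 8840.4 ≈ 15130 km.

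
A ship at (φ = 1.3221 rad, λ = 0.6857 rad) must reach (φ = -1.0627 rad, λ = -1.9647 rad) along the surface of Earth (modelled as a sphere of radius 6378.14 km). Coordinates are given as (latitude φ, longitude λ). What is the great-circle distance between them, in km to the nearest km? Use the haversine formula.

Let φ₁ = 1.3221 rad, φ₂ = -1.0627 rad, and Δλ = -2.6504 rad.
Haversine: a = sin²(Δφ/2) + cos φ₁ cos φ₂ sin²(Δλ/2) = 0.8635 + (0.2461)(0.4865)(0.9409) = 0.97619.
Central angle c = 2·arcsin(√a) = 2.83176 rad.
Distance = R·c = 6378.14 × 2.8318 ≈ 18061 km.

18061 km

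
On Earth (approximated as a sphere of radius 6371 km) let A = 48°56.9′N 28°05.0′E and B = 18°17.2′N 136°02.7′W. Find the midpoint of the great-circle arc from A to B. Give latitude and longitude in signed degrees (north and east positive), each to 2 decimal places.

71.13°, -106.57°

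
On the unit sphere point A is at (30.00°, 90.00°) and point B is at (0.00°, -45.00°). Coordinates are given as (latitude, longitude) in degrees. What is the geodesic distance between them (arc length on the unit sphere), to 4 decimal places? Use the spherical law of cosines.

2.2299

In radians: φ₁ = 0.5236, φ₂ = 0.0000, Δλ = -135.000° = -2.3562 rad.
cos c = sin φ₁ sin φ₂ + cos φ₁ cos φ₂ cos Δλ = (0.5000)(0.0000) + (0.8660)(1.0000)(-0.7071) = -0.61237,
so c = arccos(-0.61237) = 2.22985 rad.
On the unit sphere the arc length equals the central angle: 2.2299.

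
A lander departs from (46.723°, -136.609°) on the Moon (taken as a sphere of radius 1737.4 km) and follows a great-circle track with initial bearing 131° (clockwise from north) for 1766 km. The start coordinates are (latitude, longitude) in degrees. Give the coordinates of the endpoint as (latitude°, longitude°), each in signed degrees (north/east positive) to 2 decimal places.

0.05°, -96.69°

Angular distance δ = d/R = 1766/1737.4 = 1.01646 rad; initial bearing θ = 2.2864 rad.
sin φ₂ = sin φ₁ cos δ + cos φ₁ sin δ cos θ = (0.7280)(0.5264) + (0.6855)(0.8503)(-0.6561) = 0.0008, so φ₂ = 0.05°.
Δλ = atan2(sin θ sin δ cos φ₁, cos δ − sin φ₁ sin φ₂) = atan2(0.4399, 0.5258) = 39.918°.
λ₂ = -136.609° + 39.918° = -96.69°.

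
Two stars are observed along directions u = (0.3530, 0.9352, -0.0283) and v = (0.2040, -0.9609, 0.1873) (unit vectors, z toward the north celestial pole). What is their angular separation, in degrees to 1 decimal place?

146.3°

u·v = -0.8319; |u| = 1.0000, |v| = 1.0000.
cos θ = (u·v)/(|u||v|) = -0.8319, so θ = 146.3°.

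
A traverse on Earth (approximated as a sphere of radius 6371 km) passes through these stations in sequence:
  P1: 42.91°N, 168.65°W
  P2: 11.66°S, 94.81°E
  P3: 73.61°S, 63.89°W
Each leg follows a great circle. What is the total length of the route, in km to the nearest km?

Leg P1→P2: central angle 1.7919 rad, distance 11416.2 km.
Leg P2→P3: central angle 1.6344 rad, distance 10412.9 km.
Total: 11416.2 + 10412.9 ≈ 21829 km.

21829 km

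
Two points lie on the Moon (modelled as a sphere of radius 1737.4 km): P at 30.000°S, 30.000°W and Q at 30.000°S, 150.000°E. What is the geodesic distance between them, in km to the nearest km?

3639 km

With latitudes φ₁ = -30.000°, φ₂ = -30.000° and longitude difference Δλ = -180.000°:
Haversine: a = sin²(Δφ/2) + cos φ₁ cos φ₂ sin²(Δλ/2) = 0.0000 + (0.8660)(0.8660)(1.0000) = 0.75000.
Central angle c = 2·arcsin(√a) = 2.09440 rad.
Distance = R·c = 1737.4 × 2.0944 ≈ 3639 km.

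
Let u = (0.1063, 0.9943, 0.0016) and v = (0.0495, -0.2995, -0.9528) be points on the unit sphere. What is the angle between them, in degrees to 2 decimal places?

107.10°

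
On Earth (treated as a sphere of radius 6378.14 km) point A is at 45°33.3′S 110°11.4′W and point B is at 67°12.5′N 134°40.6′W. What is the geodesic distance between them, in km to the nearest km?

Let φ₁ = -0.7951 rad, φ₂ = 1.1730 rad, and Δλ = -0.4274 rad.
cos c = sin φ₁ sin φ₂ + cos φ₁ cos φ₂ cos Δλ = (-0.7139)(0.9219) + (0.7002)(0.3874)(0.9101) = -0.41132,
so c = arccos(-0.41132) = 1.99470 rad.
Distance = R·c = 6378.14 × 1.9947 ≈ 12722 km.

12722 km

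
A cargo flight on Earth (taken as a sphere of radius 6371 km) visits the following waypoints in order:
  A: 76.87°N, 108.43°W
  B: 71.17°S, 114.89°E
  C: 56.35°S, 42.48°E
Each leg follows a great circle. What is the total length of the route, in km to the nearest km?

Leg A→B: central angle 2.9179 rad, distance 18589.8 km.
Leg B→C: central angle 0.5699 rad, distance 3631.1 km.
Total: 18589.8 + 3631.1 ≈ 22221 km.

22221 km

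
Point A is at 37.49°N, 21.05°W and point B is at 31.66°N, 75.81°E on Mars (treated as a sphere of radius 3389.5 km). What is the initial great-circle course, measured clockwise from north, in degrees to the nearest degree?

60°

Δλ = 96.860° = 1.6905 rad.
y = sin Δλ · cos φ₂ = (0.9928)(0.8512) = 0.8451
x = cos φ₁ sin φ₂ − sin φ₁ cos φ₂ cos Δλ = (0.7935)(0.5249) − (0.6086)(0.8512)(-0.1194) = 0.4783
θ = atan2(y, x) = 60.49°, so the bearing is 60°.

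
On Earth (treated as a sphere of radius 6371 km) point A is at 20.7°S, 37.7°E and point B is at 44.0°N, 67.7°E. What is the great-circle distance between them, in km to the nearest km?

7816 km

In radians: φ₁ = -0.3613, φ₂ = 0.7679, Δλ = 30.000° = 0.5236 rad.
cos c = sin φ₁ sin φ₂ + cos φ₁ cos φ₂ cos Δλ = (-0.3535)(0.6947) + (0.9354)(0.7193)(0.8660) = 0.33721,
so c = arccos(0.33721) = 1.22685 rad.
Distance = R·c = 6371 × 1.2268 ≈ 7816 km.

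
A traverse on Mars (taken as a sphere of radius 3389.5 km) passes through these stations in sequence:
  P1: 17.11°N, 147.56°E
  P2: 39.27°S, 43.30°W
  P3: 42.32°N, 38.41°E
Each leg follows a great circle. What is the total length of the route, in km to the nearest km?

15736 km

Leg P1→P2: central angle 2.7211 rad, distance 9223.1 km.
Leg P2→P3: central angle 1.9216 rad, distance 6513.2 km.
Total: 9223.1 + 6513.2 ≈ 15736 km.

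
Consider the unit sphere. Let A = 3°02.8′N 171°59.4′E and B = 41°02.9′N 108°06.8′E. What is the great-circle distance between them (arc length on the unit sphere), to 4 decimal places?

In radians: φ₁ = 0.0532, φ₂ = 0.7164, Δλ = -63.877° = -1.1149 rad.
cos c = sin φ₁ sin φ₂ + cos φ₁ cos φ₂ cos Δλ = (0.0531)(0.6567) + (0.9986)(0.7542)(0.4403) = 0.36649,
so c = arccos(0.36649) = 1.19556 rad.
On the unit sphere the arc length equals the central angle: 1.1956.

1.1956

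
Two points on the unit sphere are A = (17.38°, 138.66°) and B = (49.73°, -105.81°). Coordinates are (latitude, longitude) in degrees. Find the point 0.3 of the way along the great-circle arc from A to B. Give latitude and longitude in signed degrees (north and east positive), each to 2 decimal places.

38.63°, 158.95°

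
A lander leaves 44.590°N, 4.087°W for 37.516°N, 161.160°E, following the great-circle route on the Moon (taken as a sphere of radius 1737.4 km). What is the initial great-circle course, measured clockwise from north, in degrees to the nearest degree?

12°

With φ₁ = 0.7782, φ₂ = 0.6548, Δλ = 2.8841 rad, the forward-azimuth formula gives
θ = atan2( sin Δλ cos φ₂ , cos φ₁ sin φ₂ − sin φ₁ cos φ₂ cos Δλ ) = atan2(0.2020, 0.9722) = 11.74°.
So the initial bearing is 12°.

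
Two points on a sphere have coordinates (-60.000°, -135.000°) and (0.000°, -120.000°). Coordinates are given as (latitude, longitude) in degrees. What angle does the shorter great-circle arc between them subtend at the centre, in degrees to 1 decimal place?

61.1°

In radians: φ₁ = -1.0472, φ₂ = 0.0000, Δλ = 15.000° = 0.2618 rad.
Haversine: a = sin²(Δφ/2) + cos φ₁ cos φ₂ sin²(Δλ/2) = 0.2500 + (0.5000)(1.0000)(0.0170) = 0.25852.
Central angle c = 2·arcsin(√a) = 1.06676 rad.
So the angular separation is 61.1°.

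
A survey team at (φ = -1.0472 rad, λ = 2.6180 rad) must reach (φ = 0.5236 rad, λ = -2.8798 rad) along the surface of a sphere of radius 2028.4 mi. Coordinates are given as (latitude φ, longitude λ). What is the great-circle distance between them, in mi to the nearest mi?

Let φ₁ = -1.0472 rad, φ₂ = 0.5236 rad, and Δλ = 0.7854 rad.
cos c = sin φ₁ sin φ₂ + cos φ₁ cos φ₂ cos Δλ = (-0.8660)(0.5000) + (0.5000)(0.8660)(0.7071) = -0.12683,
so c = arccos(-0.12683) = 1.69796 rad.
Distance = R·c = 2028.4 × 1.6980 ≈ 3444 mi.

3444 mi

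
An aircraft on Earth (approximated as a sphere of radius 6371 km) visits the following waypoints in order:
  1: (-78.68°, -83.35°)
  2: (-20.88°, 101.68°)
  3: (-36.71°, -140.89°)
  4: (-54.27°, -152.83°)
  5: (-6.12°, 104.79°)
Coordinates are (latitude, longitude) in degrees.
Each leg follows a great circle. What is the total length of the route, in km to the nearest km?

Leg 1→2: central angle 1.4032 rad, distance 8940.0 km.
Leg 2→3: central angle 1.7032 rad, distance 10851.0 km.
Leg 3→4: central angle 0.3384 rad, distance 2156.2 km.
Leg 4→5: central angle 1.6087 rad, distance 10249.3 km.
Total: 8940.0 + 10851.0 + 2156.2 + 10249.3 ≈ 32196 km.

32196 km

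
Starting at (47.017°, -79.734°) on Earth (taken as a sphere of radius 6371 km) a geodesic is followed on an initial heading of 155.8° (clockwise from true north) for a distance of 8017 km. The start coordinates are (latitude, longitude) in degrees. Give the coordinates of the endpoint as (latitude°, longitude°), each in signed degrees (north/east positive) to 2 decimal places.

-21.52°, -54.94°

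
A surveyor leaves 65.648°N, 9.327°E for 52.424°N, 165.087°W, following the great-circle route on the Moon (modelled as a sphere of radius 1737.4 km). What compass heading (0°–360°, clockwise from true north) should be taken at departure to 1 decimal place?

Δλ = -174.414° = -3.0441 rad.
y = sin Δλ · cos φ₂ = (-0.0973)(0.6098) = -0.0594
x = cos φ₁ sin φ₂ − sin φ₁ cos φ₂ cos Δλ = (0.4123)(0.7925) − (0.9110)(0.6098)(-0.9953) = 0.8797
θ = atan2(y, x) = -3.86°; adding 360° gives 356.1°.

356.1°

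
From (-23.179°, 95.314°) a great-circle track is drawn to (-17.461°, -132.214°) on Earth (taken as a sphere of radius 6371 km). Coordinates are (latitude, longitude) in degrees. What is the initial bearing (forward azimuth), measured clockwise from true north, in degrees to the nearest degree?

With φ₁ = -0.4045, φ₂ = -0.3048, Δλ = 2.3121 rad, the forward-azimuth formula gives
θ = atan2( sin Δλ cos φ₂ , cos φ₁ sin φ₂ − sin φ₁ cos φ₂ cos Δλ ) = atan2(0.7036, -0.5294) = 126.96°.
So the initial bearing is 127°.

127°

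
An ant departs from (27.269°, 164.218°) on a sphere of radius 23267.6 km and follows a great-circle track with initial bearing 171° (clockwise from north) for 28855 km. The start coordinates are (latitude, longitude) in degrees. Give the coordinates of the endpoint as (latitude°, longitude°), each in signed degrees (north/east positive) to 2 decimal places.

-42.97°, 175.88°

Angular distance δ = d/R = 28855/23267.6 = 1.24014 rad; initial bearing θ = 2.9845 rad.
sin φ₂ = sin φ₁ cos δ + cos φ₁ sin δ cos θ = (0.4582)(0.3247) + (0.8889)(0.9458)(-0.9877) = -0.6816, so φ₂ = -42.97°.
Δλ = atan2(sin θ sin δ cos φ₁, cos δ − sin φ₁ sin φ₂) = atan2(0.1315, 0.6370) = 11.666°.
λ₂ = 164.218° + 11.666° = 175.88°.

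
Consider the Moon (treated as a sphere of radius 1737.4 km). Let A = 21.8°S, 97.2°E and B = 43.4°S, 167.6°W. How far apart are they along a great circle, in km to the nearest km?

In radians: φ₁ = -0.3805, φ₂ = -0.7575, Δλ = 95.200° = 1.6616 rad.
Haversine: a = sin²(Δφ/2) + cos φ₁ cos φ₂ sin²(Δλ/2) = 0.0351 + (0.9285)(0.7266)(0.5453) = 0.40299.
Central angle c = 2·arcsin(√a) = 1.37554 rad.
Distance = R·c = 1737.4 × 1.3755 ≈ 2390 km.

2390 km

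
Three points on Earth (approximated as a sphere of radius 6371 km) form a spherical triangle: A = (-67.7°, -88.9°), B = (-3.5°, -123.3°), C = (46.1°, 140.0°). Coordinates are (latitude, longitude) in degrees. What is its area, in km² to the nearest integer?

69787260 km²

Side lengths (central angles): a = 1.6959, b = 2.5674, c = 1.1929 rad; semiperimeter s = 2.7281.
By l'Huilier's theorem, tan(E/4) = √[tan(s/2) tan((s−a)/2) tan((s−b)/2) tan((s−c)/2)], giving spherical excess E = 1.7193 rad.
Area = E·R² = 1.7193 × (6371)² ≈ 69787260 km².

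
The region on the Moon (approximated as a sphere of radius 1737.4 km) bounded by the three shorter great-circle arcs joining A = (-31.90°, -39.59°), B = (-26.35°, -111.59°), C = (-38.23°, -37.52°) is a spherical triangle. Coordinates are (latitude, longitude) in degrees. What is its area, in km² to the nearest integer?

207408 km²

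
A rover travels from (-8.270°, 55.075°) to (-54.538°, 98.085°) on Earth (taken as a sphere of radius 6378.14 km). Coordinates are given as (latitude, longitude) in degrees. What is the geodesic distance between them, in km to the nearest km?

With latitudes φ₁ = -8.270°, φ₂ = -54.538° and longitude difference Δλ = 43.010°:
Haversine: a = sin²(Δφ/2) + cos φ₁ cos φ₂ sin²(Δλ/2) = 0.1544 + (0.9896)(0.5802)(0.1344) = 0.23151.
Central angle c = 2·arcsin(√a) = 1.00394 rad.
Distance = R·c = 6378.14 × 1.0039 ≈ 6403 km.

6403 km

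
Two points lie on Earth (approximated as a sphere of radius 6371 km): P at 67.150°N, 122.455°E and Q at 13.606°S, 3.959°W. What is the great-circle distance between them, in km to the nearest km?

In radians: φ₁ = 1.1720, φ₂ = -0.2375, Δλ = -126.414° = -2.2063 rad.
cos c = sin φ₁ sin φ₂ + cos φ₁ cos φ₂ cos Δλ = (0.9215)(-0.2352) + (0.3883)(0.9719)(-0.5936) = -0.44083,
so c = arccos(-0.44083) = 2.02732 rad.
Distance = R·c = 6371 × 2.0273 ≈ 12916 km.

12916 km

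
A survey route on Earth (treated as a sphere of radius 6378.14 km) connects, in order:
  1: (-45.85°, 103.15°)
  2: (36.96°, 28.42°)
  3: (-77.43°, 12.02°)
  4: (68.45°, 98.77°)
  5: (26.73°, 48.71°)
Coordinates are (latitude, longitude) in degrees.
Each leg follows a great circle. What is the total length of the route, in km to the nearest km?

Leg 1→2: central angle 1.8596 rad, distance 11860.9 km.
Leg 2→3: central angle 2.0043 rad, distance 12783.5 km.
Leg 3→4: central angle 2.6981 rad, distance 17209.1 km.
Leg 4→5: central angle 0.8906 rad, distance 5680.3 km.
Total: 11860.9 + 12783.5 + 17209.1 + 5680.3 ≈ 47534 km.

47534 km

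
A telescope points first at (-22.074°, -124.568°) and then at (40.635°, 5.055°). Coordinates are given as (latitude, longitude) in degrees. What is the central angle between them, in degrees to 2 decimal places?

In radians: φ₁ = -0.3853, φ₂ = 0.7092, Δλ = 129.623° = 2.2623 rad.
Haversine: a = sin²(Δφ/2) + cos φ₁ cos φ₂ sin²(Δλ/2) = 0.2707 + (0.9267)(0.7589)(0.8189) = 0.84661.
Central angle c = 2·arcsin(√a) = 2.33675 rad.
So the angular separation is 133.89°.

133.89°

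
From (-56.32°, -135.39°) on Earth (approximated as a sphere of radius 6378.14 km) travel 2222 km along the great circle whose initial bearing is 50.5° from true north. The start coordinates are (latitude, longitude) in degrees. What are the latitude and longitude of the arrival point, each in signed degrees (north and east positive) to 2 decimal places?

Angular distance δ = d/R = 2222/6378.14 = 0.34838 rad; initial bearing θ = 0.8814 rad.
sin φ₂ = sin φ₁ cos δ + cos φ₁ sin δ cos θ = (-0.8321)(0.9399) + (0.5546)(0.3414)(0.6361) = -0.6617, so φ₂ = -41.43°.
Δλ = atan2(sin θ sin δ cos φ₁, cos δ − sin φ₁ sin φ₂) = atan2(0.1461, 0.3893) = 20.569°.
λ₂ = -135.390° + 20.569° = -114.82°.

-41.43°, -114.82°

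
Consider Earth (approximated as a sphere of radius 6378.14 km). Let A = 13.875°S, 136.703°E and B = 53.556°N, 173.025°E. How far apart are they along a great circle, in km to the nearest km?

8263 km

Let φ₁ = -0.2422 rad, φ₂ = 0.9347 rad, and Δλ = 0.6339 rad.
cos c = sin φ₁ sin φ₂ + cos φ₁ cos φ₂ cos Δλ = (-0.2398)(0.8044) + (0.9708)(0.5940)(0.8057) = 0.27174,
so c = arccos(0.27174) = 1.29559 rad.
Distance = R·c = 6378.14 × 1.2956 ≈ 8263 km.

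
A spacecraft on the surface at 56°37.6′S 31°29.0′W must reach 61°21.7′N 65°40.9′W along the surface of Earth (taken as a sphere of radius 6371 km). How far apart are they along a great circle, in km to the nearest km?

13453 km

Let φ₁ = -0.9883 rad, φ₂ = 1.0710 rad, and Δλ = -0.5969 rad.
cos c = sin φ₁ sin φ₂ + cos φ₁ cos φ₂ cos Δλ = (-0.8351)(0.8777) + (0.5501)(0.4793)(0.8271) = -0.51488,
so c = arccos(-0.51488) = 2.11166 rad.
Distance = R·c = 6371 × 2.1117 ≈ 13453 km.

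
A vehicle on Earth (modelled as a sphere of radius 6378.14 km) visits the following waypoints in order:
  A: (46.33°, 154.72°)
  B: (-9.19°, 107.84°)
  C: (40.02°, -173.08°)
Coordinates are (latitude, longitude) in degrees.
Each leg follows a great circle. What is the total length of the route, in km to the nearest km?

17496 km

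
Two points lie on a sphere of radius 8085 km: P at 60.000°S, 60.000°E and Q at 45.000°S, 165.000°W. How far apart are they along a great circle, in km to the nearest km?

With latitudes φ₁ = -60.000°, φ₂ = -45.000° and longitude difference Δλ = 135.000°:
Haversine: a = sin²(Δφ/2) + cos φ₁ cos φ₂ sin²(Δλ/2) = 0.0170 + (0.5000)(0.7071)(0.8536) = 0.31881.
Central angle c = 2·arcsin(√a) = 1.19998 rad.
Distance = R·c = 8085 × 1.2000 ≈ 9702 km.

9702 km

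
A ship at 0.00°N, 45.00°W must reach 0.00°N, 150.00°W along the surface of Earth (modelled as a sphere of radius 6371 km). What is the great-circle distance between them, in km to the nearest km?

11675 km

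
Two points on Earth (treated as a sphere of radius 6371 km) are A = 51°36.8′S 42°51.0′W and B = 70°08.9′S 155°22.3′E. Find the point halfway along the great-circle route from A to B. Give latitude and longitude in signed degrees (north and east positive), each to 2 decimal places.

Central angle δ = 1.0040 rad. Interpolating on the sphere with fraction f = 0.5:
P = [sin((1−f)δ)·A + sin(fδ)·B] / sin δ = 0.5704·A + 0.5704·B in Cartesian coordinates,
giving P = (0.0836, -0.1602, -0.9835), i.e. latitude -79.59°, longitude -62.44°.

-79.59°, -62.44°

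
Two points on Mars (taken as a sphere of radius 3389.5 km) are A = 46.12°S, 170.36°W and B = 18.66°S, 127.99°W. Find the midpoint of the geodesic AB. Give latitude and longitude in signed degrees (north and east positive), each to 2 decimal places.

The central angle between A and B is δ = 0.7730 rad.
With f = 0.5, the slerp weights are sin((1−f)δ)/sin δ = 0.5398 and sin(fδ)/sin δ = 0.5398.
Weighted sum of the unit vectors: (0.5398)·(-0.6834,-0.1161,-0.7208) + (0.5398)·(-0.5832,-0.7467,-0.3200) = (-0.6837, -0.4657, -0.5618).
Converting back: φ = atan2(z, √(x²+y²)) = -34.18°, λ = atan2(y, x) = -145.74°.

-34.18°, -145.74°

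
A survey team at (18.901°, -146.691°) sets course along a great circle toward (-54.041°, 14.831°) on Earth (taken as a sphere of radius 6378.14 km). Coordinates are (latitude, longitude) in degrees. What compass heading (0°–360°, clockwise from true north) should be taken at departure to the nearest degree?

162°

With φ₁ = 0.3299, φ₂ = -0.9432, Δλ = 2.8191 rad, the forward-azimuth formula gives
θ = atan2( sin Δλ cos φ₂ , cos φ₁ sin φ₂ − sin φ₁ cos φ₂ cos Δλ ) = atan2(0.1861, -0.5854) = 162.36°.
So the initial bearing is 162°.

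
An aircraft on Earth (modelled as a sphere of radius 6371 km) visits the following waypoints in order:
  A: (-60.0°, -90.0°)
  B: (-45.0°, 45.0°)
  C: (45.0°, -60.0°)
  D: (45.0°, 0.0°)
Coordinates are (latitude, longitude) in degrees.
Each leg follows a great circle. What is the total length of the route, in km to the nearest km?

26595 km

Leg A→B: central angle 1.2000 rad, distance 7645.1 km.
Leg B→C: central angle 2.2516 rad, distance 14344.9 km.
Leg C→D: central angle 0.7227 rad, distance 4604.5 km.
Total: 7645.1 + 14344.9 + 4604.5 ≈ 26595 km.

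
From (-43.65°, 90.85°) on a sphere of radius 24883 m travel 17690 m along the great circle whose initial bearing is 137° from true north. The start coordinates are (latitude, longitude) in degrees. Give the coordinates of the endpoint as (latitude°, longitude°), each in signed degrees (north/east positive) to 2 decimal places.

-60.27°, 154.66°

Angular distance δ = d/R = 17690/24883 = 0.71093 rad; initial bearing θ = 2.3911 rad.
sin φ₂ = sin φ₁ cos δ + cos φ₁ sin δ cos θ = (-0.6903)(0.7578) + (0.7236)(0.6525)(-0.7314) = -0.8684, so φ₂ = -60.27°.
Δλ = atan2(sin θ sin δ cos φ₁, cos δ − sin φ₁ sin φ₂) = atan2(0.3220, 0.1584) = 63.811°.
λ₂ = 90.850° + 63.811° = 154.66°.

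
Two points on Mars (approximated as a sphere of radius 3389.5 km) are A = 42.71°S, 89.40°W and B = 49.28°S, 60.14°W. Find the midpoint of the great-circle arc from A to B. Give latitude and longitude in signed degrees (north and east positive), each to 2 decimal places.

Central angle δ = 0.3702 rad. Interpolating on the sphere with fraction f = 0.5:
P = [sin((1−f)δ)·A + sin(fδ)·B] / sin δ = 0.5087·A + 0.5087·B in Cartesian coordinates,
giving P = (0.1691, -0.6616, -0.7306), i.e. latitude -46.93°, longitude -75.66°.

-46.93°, -75.66°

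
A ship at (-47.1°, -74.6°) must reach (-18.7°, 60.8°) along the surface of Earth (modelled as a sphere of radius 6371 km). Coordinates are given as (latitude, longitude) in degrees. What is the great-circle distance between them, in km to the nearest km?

11448 km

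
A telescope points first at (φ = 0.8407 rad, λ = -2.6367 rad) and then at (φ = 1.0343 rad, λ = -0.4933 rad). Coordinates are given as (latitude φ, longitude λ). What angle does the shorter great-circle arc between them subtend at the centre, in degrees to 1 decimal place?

In radians: φ₁ = 0.8407, φ₂ = 1.0343, Δλ = 122.808° = 2.1434 rad.
cos c = sin φ₁ sin φ₂ + cos φ₁ cos φ₂ cos Δλ = (0.7451)(0.8595) + (0.6669)(0.5111)(-0.5418) = 0.45572,
so c = arccos(0.45572) = 1.09761 rad.
So the angular separation is 62.9°.

62.9°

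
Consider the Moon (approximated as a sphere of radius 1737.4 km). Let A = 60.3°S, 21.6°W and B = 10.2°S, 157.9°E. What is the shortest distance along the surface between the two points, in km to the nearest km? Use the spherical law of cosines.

In radians: φ₁ = -1.0524, φ₂ = -0.1780, Δλ = 179.500° = 3.1329 rad.
cos c = sin φ₁ sin φ₂ + cos φ₁ cos φ₂ cos Δλ = (-0.8686)(-0.1771) + (0.4955)(0.9842)(-1.0000) = -0.33379,
so c = arccos(-0.33379) = 1.91112 rad.
Distance = R·c = 1737.4 × 1.9111 ≈ 3320 km.

3320 km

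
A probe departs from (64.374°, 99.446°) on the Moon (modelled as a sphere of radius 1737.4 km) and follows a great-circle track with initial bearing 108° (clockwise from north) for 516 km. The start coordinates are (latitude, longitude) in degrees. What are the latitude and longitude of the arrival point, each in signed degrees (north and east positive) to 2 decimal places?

55.39°, 128.79°

Angular distance δ = d/R = 516/1737.4 = 0.29700 rad; initial bearing θ = 1.8850 rad.
sin φ₂ = sin φ₁ cos δ + cos φ₁ sin δ cos θ = (0.9016)(0.9562) + (0.4325)(0.2926)(-0.3090) = 0.8231, so φ₂ = 55.39°.
Δλ = atan2(sin θ sin δ cos φ₁, cos δ − sin φ₁ sin φ₂) = atan2(0.1204, 0.2141) = 29.343°.
λ₂ = 99.446° + 29.343° = 128.79°.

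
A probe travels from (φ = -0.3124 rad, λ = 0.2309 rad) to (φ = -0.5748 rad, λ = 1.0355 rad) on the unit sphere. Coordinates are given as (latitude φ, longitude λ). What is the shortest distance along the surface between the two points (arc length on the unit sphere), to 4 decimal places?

Let φ₁ = -0.3124 rad, φ₂ = -0.5748 rad, and Δλ = 0.8046 rad.
cos c = sin φ₁ sin φ₂ + cos φ₁ cos φ₂ cos Δλ = (-0.3073)(-0.5437) + (0.9516)(0.8393)(0.6934) = 0.72090,
so c = arccos(0.72090) = 0.76570 rad.
On the unit sphere the arc length equals the central angle: 0.7657.

0.7657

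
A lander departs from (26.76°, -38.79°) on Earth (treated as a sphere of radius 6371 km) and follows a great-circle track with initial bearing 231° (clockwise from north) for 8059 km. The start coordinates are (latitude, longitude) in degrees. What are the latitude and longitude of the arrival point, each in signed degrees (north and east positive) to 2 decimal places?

-23.60°, -92.76°

Angular distance δ = d/R = 8059/6371 = 1.26495 rad; initial bearing θ = 4.0317 rad.
sin φ₂ = sin φ₁ cos δ + cos φ₁ sin δ cos θ = (0.4503)(0.3011) + (0.8929)(0.9536)(-0.6293) = -0.4003, so φ₂ = -23.60°.
Δλ = atan2(sin θ sin δ cos φ₁, cos δ − sin φ₁ sin φ₂) = atan2(-0.6617, 0.4813) = -53.968°.
λ₂ = -38.790° − 53.968° = -92.76°.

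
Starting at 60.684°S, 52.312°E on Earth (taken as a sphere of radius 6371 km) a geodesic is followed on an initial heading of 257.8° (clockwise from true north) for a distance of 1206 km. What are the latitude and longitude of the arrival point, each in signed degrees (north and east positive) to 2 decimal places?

-61.14°, 29.91°

Angular distance δ = d/R = 1206/6371 = 0.18930 rad; initial bearing θ = 4.4995 rad.
sin φ₂ = sin φ₁ cos δ + cos φ₁ sin δ cos θ = (-0.8719)(0.9821) + (0.4896)(0.1882)(-0.2113) = -0.8758, so φ₂ = -61.14°.
Δλ = atan2(sin θ sin δ cos φ₁, cos δ − sin φ₁ sin φ₂) = atan2(-0.0901, 0.2185) = -22.400°.
λ₂ = 52.312° − 22.400° = 29.91°.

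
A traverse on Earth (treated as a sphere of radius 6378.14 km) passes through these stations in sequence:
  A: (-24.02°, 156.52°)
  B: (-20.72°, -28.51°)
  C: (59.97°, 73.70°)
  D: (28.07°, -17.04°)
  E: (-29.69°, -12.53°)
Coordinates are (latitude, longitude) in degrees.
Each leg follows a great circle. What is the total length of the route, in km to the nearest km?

41538 km

Leg A→B: central angle 2.3561 rad, distance 15027.3 km.
Leg B→C: central angle 1.9881 rad, distance 12680.4 km.
Leg C→D: central angle 1.1574 rad, distance 7382.3 km.
Leg D→E: central angle 1.0109 rad, distance 6447.7 km.
Total: 15027.3 + 12680.4 + 7382.3 + 6447.7 ≈ 41538 km.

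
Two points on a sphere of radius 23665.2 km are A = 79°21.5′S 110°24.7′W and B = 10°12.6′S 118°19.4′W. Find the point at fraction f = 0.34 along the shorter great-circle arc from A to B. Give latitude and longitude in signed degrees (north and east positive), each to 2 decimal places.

The central angle between A and B is δ = 1.2087 rad.
With f = 0.34, the slerp weights are sin((1−f)δ)/sin δ = 0.7654 and sin(fδ)/sin δ = 0.4272.
Weighted sum of the unit vectors: (0.7654)·(-0.0644,-0.1731,-0.9828) + (0.4272)·(-0.4669,-0.8663,-0.1773) = (-0.2488, -0.5026, -0.8280).
Converting back: φ = atan2(z, √(x²+y²)) = -55.89°, λ = atan2(y, x) = -116.34°.

-55.89°, -116.34°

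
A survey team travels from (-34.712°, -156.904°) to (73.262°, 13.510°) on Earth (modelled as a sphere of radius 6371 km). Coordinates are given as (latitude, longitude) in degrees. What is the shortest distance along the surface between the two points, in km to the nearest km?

With latitudes φ₁ = -34.712°, φ₂ = 73.262° and longitude difference Δλ = 170.414°:
cos c = sin φ₁ sin φ₂ + cos φ₁ cos φ₂ cos Δλ = (-0.5695)(0.9576) + (0.8220)(0.2880)(-0.9860) = -0.77876,
so c = arccos(-0.77876) = 2.46348 rad.
Distance = R·c = 6371 × 2.4635 ≈ 15695 km.

15695 km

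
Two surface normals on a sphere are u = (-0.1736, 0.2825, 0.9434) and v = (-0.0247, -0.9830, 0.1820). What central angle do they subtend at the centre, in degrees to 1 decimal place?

u·v = -0.1017; |u| = 1.0000, |v| = 1.0000.
cos θ = (u·v)/(|u||v|) = -0.1017, so θ = 95.8°.

95.8°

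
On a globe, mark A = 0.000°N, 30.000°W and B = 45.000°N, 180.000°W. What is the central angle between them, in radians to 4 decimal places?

2.2299 rad

With latitudes φ₁ = 0.000°, φ₂ = 45.000° and longitude difference Δλ = -150.000°:
Haversine: a = sin²(Δφ/2) + cos φ₁ cos φ₂ sin²(Δλ/2) = 0.1464 + (1.0000)(0.7071)(0.9330) = 0.80619.
Central angle c = 2·arcsin(√a) = 2.22985 rad.
So the angular separation is 2.2299 rad.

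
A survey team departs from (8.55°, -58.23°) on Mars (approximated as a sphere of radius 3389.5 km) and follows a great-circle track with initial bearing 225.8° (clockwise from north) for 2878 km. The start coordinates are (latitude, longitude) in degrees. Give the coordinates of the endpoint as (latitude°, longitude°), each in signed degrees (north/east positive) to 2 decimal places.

Angular distance δ = d/R = 2878/3389.5 = 0.84909 rad; initial bearing θ = 3.9410 rad.
sin φ₂ = sin φ₁ cos δ + cos φ₁ sin δ cos θ = (0.1487)(0.6607) + (0.9889)(0.7507)(-0.6972) = -0.4193, so φ₂ = -24.79°.
Δλ = atan2(sin θ sin δ cos φ₁, cos δ − sin φ₁ sin φ₂) = atan2(-0.5322, 0.7230) = -36.356°.
λ₂ = -58.230° − 36.356° = -94.59°.

-24.79°, -94.59°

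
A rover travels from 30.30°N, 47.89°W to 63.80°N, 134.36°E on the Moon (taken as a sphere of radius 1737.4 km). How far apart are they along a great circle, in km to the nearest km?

2604 km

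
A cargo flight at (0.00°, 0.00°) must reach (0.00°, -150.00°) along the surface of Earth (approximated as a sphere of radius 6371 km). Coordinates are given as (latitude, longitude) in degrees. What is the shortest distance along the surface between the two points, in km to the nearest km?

Let φ₁ = 0.0000 rad, φ₂ = 0.0000 rad, and Δλ = -2.6180 rad.
Haversine: a = sin²(Δφ/2) + cos φ₁ cos φ₂ sin²(Δλ/2) = 0.0000 + (1.0000)(1.0000)(0.9330) = 0.93301.
Central angle c = 2·arcsin(√a) = 2.61799 rad.
Distance = R·c = 6371 × 2.6180 ≈ 16679 km.

16679 km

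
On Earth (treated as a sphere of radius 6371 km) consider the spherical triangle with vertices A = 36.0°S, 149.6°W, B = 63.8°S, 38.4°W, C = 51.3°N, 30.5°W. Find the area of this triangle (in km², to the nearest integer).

95201001 km²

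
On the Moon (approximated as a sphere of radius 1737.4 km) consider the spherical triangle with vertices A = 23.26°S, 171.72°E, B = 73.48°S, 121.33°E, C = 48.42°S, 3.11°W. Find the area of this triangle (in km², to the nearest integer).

Side lengths (central angles): a = 0.9142, b = 1.8879, c = 0.9942 rad; semiperimeter s = 1.8982.
By l'Huilier's theorem, tan(E/4) = √[tan(s/2) tan((s−a)/2) tan((s−b)/2) tan((s−c)/2)], giving spherical excess E = 0.1724 rad.
Area = E·R² = 0.1724 × (1737.4)² ≈ 520427 km².

520427 km²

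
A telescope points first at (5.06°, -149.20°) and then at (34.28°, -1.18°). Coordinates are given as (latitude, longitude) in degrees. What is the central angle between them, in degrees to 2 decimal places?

Let φ₁ = 0.0883 rad, φ₂ = 0.5983 rad, and Δλ = 2.5834 rad.
cos c = sin φ₁ sin φ₂ + cos φ₁ cos φ₂ cos Δλ = (0.0882)(0.5632) + (0.9961)(0.8263)(-0.8482) = -0.64848,
so c = arccos(-0.64848) = 2.27639 rad.
So the angular separation is 130.43°.

130.43°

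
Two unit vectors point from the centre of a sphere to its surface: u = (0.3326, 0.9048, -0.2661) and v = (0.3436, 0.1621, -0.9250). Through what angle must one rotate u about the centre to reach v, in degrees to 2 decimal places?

59.53°

u·v = 0.5071; |u| = 1.0000, |v| = 1.0000.
cos θ = (u·v)/(|u||v|) = 0.5071, so θ = 59.53°.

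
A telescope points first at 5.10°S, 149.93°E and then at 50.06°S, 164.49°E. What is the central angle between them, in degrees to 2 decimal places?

Let φ₁ = -0.0890 rad, φ₂ = -0.8737 rad, and Δλ = 0.2541 rad.
cos c = sin φ₁ sin φ₂ + cos φ₁ cos φ₂ cos Δλ = (-0.0889)(-0.7667) + (0.9960)(0.6420)(0.9679) = 0.68706,
so c = arccos(0.68706) = 0.81336 rad.
So the angular separation is 46.60°.

46.60°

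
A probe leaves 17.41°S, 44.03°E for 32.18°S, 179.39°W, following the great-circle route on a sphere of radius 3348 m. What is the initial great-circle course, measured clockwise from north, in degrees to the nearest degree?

140°

Δλ = 136.580° = 2.3838 rad.
y = sin Δλ · cos φ₂ = (0.6873)(0.8464) = 0.5818
x = cos φ₁ sin φ₂ − sin φ₁ cos φ₂ cos Δλ = (0.9542)(-0.5326) − (-0.2992)(0.8464)(-0.7263) = -0.6921
θ = atan2(y, x) = 139.95°, so the bearing is 140°.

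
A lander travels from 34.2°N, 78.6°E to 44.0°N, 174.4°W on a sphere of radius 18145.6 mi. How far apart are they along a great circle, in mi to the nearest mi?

24543 mi

With latitudes φ₁ = 34.200°, φ₂ = 44.000° and longitude difference Δλ = 107.000°:
cos c = sin φ₁ sin φ₂ + cos φ₁ cos φ₂ cos Δλ = (0.5621)(0.6947) + (0.8271)(0.7193)(-0.2924) = 0.21651,
so c = arccos(0.21651) = 1.35256 rad.
Distance = R·c = 18145.6 × 1.3526 ≈ 24543 mi.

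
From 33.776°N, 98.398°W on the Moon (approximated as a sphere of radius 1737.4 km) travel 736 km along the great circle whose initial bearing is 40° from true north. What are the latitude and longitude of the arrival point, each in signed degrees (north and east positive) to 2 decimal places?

Angular distance δ = d/R = 736/1737.4 = 0.42362 rad; initial bearing θ = 0.6981 rad.
sin φ₂ = sin φ₁ cos δ + cos φ₁ sin δ cos θ = (0.5559)(0.9116) + (0.8312)(0.4111)(0.7660) = 0.7686, so φ₂ = 50.22°.
Δλ = atan2(sin θ sin δ cos φ₁, cos δ − sin φ₁ sin φ₂) = atan2(0.2196, 0.4843) = 24.393°.
λ₂ = -98.398° + 24.393° = -74.01°.

50.22°, -74.01°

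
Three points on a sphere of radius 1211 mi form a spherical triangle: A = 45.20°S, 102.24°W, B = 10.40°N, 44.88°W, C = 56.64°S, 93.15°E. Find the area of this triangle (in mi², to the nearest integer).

Side lengths (central angles): a = 2.1566, b = 1.3499, c = 1.3225 rad; semiperimeter s = 2.4146.
By l'Huilier's theorem, tan(E/4) = √[tan(s/2) tan((s−a)/2) tan((s−b)/2) tan((s−c)/2)], giving spherical excess E = 1.3442 rad.
Area = E·R² = 1.3442 × (1211)² ≈ 1971235 mi².

1971235 mi²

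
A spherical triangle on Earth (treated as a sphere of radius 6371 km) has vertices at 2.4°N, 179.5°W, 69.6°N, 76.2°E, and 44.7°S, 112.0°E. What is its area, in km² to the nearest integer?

70744094 km²

Side lengths (central angles): a = 2.0469, b = 1.3379, c = 1.6176 rad; semiperimeter s = 2.5012.
By l'Huilier's theorem, tan(E/4) = √[tan(s/2) tan((s−a)/2) tan((s−b)/2) tan((s−c)/2)], giving spherical excess E = 1.7429 rad.
Area = E·R² = 1.7429 × (6371)² ≈ 70744094 km².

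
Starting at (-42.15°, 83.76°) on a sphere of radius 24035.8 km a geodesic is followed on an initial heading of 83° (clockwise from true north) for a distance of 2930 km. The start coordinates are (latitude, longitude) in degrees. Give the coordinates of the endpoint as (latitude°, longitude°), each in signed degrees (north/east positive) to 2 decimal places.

Angular distance δ = d/R = 2930/24035.8 = 0.12190 rad; initial bearing θ = 1.4486 rad.
sin φ₂ = sin φ₁ cos δ + cos φ₁ sin δ cos θ = (-0.6711)(0.9926) + (0.7414)(0.1216)(0.1219) = -0.6551, so φ₂ = -40.93°.
Δλ = atan2(sin θ sin δ cos φ₁, cos δ − sin φ₁ sin φ₂) = atan2(0.0895, 0.5530) = 9.192°.
λ₂ = 83.760° + 9.192° = 92.95°.

-40.93°, 92.95°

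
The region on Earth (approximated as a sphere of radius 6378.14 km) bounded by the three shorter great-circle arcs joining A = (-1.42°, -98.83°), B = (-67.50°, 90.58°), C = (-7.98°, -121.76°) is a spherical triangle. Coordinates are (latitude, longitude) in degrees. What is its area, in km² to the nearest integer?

20518317 km²

Side lengths (central angles): a = 1.7639, b = 0.4147, c = 1.9332 rad; semiperimeter s = 2.0559.
By l'Huilier's theorem, tan(E/4) = √[tan(s/2) tan((s−a)/2) tan((s−b)/2) tan((s−c)/2)], giving spherical excess E = 0.5044 rad.
Area = E·R² = 0.5044 × (6378.14)² ≈ 20518317 km².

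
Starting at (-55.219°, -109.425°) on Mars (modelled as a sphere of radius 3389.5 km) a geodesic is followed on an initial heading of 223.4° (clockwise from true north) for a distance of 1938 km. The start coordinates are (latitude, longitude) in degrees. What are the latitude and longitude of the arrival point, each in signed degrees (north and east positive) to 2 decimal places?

-66.20°, -176.56°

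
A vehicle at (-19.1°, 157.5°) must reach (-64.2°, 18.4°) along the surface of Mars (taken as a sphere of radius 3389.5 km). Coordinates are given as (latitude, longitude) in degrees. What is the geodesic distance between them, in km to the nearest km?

5379 km

Let φ₁ = -0.3334 rad, φ₂ = -1.1205 rad, and Δλ = -2.4278 rad.
cos c = sin φ₁ sin φ₂ + cos φ₁ cos φ₂ cos Δλ = (-0.3272)(-0.9003) + (0.9449)(0.4352)(-0.7559) = -0.01626,
so c = arccos(-0.01626) = 1.58706 rad.
Distance = R·c = 3389.5 × 1.5871 ≈ 5379 km.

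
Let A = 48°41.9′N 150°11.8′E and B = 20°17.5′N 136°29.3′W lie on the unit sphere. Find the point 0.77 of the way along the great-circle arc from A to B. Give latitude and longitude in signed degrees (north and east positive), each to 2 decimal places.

The central angle between A and B is δ = 1.1171 rad.
With f = 0.77, the slerp weights are sin((1−f)δ)/sin δ = 0.2827 and sin(fδ)/sin δ = 0.8433.
Weighted sum of the unit vectors: (0.2827)·(-0.5727,0.3280,0.7512) + (0.8433)·(-0.6802,-0.6458,0.3468) = (-0.7355, -0.4518, 0.5048).
Converting back: φ = atan2(z, √(x²+y²)) = 30.32°, λ = atan2(y, x) = -148.44°.

30.32°, -148.44°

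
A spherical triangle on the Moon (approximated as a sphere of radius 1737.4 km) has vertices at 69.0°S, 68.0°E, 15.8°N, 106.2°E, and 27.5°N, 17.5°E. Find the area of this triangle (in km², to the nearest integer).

4833487 km²

Side lengths (central angles): a = 1.4252, b = 1.8017, c = 1.5540 rad; semiperimeter s = 2.3905.
By l'Huilier's theorem, tan(E/4) = √[tan(s/2) tan((s−a)/2) tan((s−b)/2) tan((s−c)/2)], giving spherical excess E = 1.6013 rad.
Area = E·R² = 1.6013 × (1737.4)² ≈ 4833487 km².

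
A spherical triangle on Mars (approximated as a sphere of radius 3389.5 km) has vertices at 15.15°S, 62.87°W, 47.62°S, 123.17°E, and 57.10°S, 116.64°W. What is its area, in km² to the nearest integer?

Side lengths (central angles): a = 1.1195, b = 1.0130, c = 2.0420 rad; semiperimeter s = 2.0873.
By l'Huilier's theorem, tan(E/4) = √[tan(s/2) tan((s−a)/2) tan((s−b)/2) tan((s−c)/2)], giving spherical excess E = 0.4396 rad.
Area = E·R² = 0.4396 × (3389.5)² ≈ 5049888 km².

5049888 km²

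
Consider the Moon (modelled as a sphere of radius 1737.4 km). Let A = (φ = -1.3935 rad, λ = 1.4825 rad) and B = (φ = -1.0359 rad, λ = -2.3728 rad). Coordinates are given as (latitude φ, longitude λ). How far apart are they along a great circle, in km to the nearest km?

With latitudes φ₁ = -79.842°, φ₂ = -59.353° and longitude difference Δλ = 139.108°:
cos c = sin φ₁ sin φ₂ + cos φ₁ cos φ₂ cos Δλ = (-0.9843)(-0.8603) + (0.1764)(0.5098)(-0.7559) = 0.77887,
so c = arccos(0.77887) = 0.67793 rad.
Distance = R·c = 1737.4 × 0.6779 ≈ 1178 km.

1178 km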